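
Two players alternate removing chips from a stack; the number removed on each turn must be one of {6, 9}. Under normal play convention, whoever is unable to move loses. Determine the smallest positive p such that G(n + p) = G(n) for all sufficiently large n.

15

n :  0  1  2  3  4  5  6  7  8  9 10 11 12 13 14 15 16 17 18 19 20 21 22 23 24 25 26 27 28 29 30 31
G :  0  0  0  0  0  0  1  1  1  1  1  1  2  2  2  0  0  0  0  0  0  1  1  1  1  1  1  2  2  2  0  0
G(n+15) = G(n) holds for n = 0,…,8 (a full window of length max(S) = 9), so the sequence is purely periodic with period 15.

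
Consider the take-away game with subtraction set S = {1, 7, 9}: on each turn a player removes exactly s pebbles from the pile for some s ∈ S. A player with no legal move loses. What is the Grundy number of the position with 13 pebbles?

G(0) = 0
G(1) = mex{0} = 1
G(2) = mex{1} = 0
G(3) = mex{0} = 1
G(4) = mex{1} = 0
G(5) = mex{0} = 1
G(6) = mex{1} = 0
G(7) = mex{0,0} = 1
G(8) = mex{1,1} = 0
G(9) = mex{0,0,0} = 1
G(10) = mex{1,1,1} = 0
G(11) = mex{0,0,0} = 1
G(12) = mex{1,1,1} = 0
G(13) = mex{0,0,0} = 1

1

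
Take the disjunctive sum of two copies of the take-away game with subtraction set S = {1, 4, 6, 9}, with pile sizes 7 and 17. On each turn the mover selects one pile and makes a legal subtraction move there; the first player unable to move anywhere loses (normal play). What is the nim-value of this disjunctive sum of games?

0

All piles use S = {1, 4, 6, 9}:
n :  0  1  2  3  4  5  6  7  8  9 10 11 12 13 14 15 16 17
G :  0  1  0  1  2  0  1  0  1  2  0  1  0  1  2  0  1  0
Pile A: G(7) = 0.
Pile B: G(17) = 0.
Combined Grundy value = 0 ⊕ 0 = 0.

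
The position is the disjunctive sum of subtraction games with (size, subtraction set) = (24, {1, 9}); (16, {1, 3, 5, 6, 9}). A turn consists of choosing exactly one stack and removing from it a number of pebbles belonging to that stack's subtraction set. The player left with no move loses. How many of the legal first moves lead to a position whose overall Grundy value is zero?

Stack A, S = {1, 9}:
n :  0  1  2  3  4  5  6  7  8  9 10 11 12 13 14 15 16 17 18 19 20 21 22 23 24
G :  0  1  0  1  0  1  0  1  0  1  0  1  0  1  0  1  0  1  0  1  0  1  0  1  0
G_A(24) = 0.
Stack B, S = {1, 3, 5, 6, 9}:
n :  0  1  2  3  4  5  6  7  8  9 10 11 12 13 14 15 16
G :  0  1  0  1  0  1  2  3  2  3  2  3  0  1  0  1  0
G_B(16) = 0.
Combined Grundy value = 0 ⊕ 0 = 0.
A winning move leaves total XOR = 0, i.e. changes one component's Grundy value g to g ⊕ X where X is the current total.
Stack A: target g' = 0⊕0 = 0, but every legal move changes the Grundy value (mex property), so 0 moves.
Stack B: target g' = 0⊕0 = 0, but every legal move changes the Grundy value (mex property), so 0 moves.

0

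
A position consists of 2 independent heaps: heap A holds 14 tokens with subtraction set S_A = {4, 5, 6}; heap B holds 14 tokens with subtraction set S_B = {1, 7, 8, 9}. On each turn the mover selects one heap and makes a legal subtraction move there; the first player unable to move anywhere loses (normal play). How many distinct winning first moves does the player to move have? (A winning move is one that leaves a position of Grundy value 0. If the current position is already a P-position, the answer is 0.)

4

Heap A, S = {4, 5, 6}:
G(0) = 0
G(1) = mex{} = 0
G(2) = mex{} = 0
G(3) = mex{} = 0
G(4) = mex{0} = 1
G(5) = mex{0,0} = 1
G(6) = mex{0,0,0} = 1
G(7) = mex{0,0,0} = 1
G(8) = mex{1,0,0} = 2
G(9) = mex{1,1,0} = 2
G(10) = mex{1,1,1} = 0
G(11) = mex{1,1,1} = 0
G(12) = mex{2,1,1} = 0
G(13) = mex{2,2,1} = 0
G(14) = mex{0,2,2} = 1
G_A(14) = 1.
Heap B, S = {1, 7, 8, 9}:
n :  0  1  2  3  4  5  6  7  8  9 10 11 12 13 14
G :  0  1  0  1  0  1  0  1  2  3  2  3  2  3  2
G_B(14) = 2.
Combined Grundy value = 1 ⊕ 2 = 3.
A winning move leaves total XOR = 0, i.e. changes one component's Grundy value g to g ⊕ X where X is the current total.
Heap A: need g' = 1⊕3 = 2. Options: 14−4→G=0, 14−5→G=2, 14−6→G=2. Hits: 2.
Heap B: need g' = 2⊕3 = 1. Options: 14−1→G=3, 14−7→G=1, 14−8→G=0, 14−9→G=1. Hits: 2.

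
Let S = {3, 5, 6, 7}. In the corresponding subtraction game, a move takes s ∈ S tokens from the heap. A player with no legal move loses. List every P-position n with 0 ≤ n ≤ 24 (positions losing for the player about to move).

0, 1, 2, 10, 11, 12, 20, 21, 22

n :  0  1  2  3  4  5  6  7  8  9 10 11 12 13 14 15 16 17 18 19 20 21 22 23 24
G :  0  0  0  1  1  1  2  2  2  3  0  0  0  1  1  1  2  2  2  3  0  0  0  1  1
P-positions are exactly the n with G(n) = 0.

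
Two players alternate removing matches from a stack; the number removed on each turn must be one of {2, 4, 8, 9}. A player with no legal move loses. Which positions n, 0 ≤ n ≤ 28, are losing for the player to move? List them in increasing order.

n :  0  1  2  3  4  5  6  7  8  9 10 11 12 13 14 15 16 17 18 19 20 21 22 23 24 25 26 27 28
G :  0  0  1  1  2  2  0  0  1  1  2  2  0  0  1  1  2  2  0  0  1  1  2  2  0  0  1  1  2
P-positions are exactly the n with G(n) = 0.

0, 1, 6, 7, 12, 13, 18, 19, 24, 25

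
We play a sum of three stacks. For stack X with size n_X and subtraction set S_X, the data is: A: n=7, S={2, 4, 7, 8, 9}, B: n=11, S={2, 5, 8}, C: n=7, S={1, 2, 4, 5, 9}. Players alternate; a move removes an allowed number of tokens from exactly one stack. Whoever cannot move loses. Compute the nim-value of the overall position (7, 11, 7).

2

Stack A, S = {2, 4, 7, 8, 9}:
n : 0 1 2 3 4 5 6 7
G : 0 0 1 1 2 2 0 3
G_A(7) = 3.
Stack B, S = {2, 5, 8}:
n :  0  1  2  3  4  5  6  7  8  9 10 11
G :  0  0  1  1  0  2  1  0  2  1  0  0
G_B(11) = 0.
Stack C, S = {1, 2, 4, 5, 9}:
G(0) = 0
G(1) = mex{0} = 1
G(2) = mex{1,0} = 2
G(3) = mex{2,1} = 0
G(4) = mex{0,2,0} = 1
G(5) = mex{1,0,1,0} = 2
G(6) = mex{2,1,2,1} = 0
G(7) = mex{0,2,0,2} = 1
G_C(7) = 1.
Combined Grundy value = 3 ⊕ 0 ⊕ 1 = 2.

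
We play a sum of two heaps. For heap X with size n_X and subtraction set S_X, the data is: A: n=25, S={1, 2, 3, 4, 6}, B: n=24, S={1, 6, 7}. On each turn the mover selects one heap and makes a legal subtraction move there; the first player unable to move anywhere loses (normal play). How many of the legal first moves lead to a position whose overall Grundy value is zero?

0

Heap A, S = {1, 2, 3, 4, 6}:
G(0) = 0
G(1) = mex{0} = 1
G(2) = mex{1,0} = 2
G(3) = mex{2,1,0} = 3
G(4) = mex{3,2,1,0} = 4
G(5) = mex{4,3,2,1} = 0
G(6) = mex{0,4,3,2,0} = 1
G(7) = mex{1,0,4,3,1} = 2
G(8) = mex{2,1,0,4,2} = 3
G(9) = mex{3,2,1,0,3} = 4
G(10) = mex{4,3,2,1,4} = 0
G(11) = mex{0,4,3,2,0} = 1
G(12) = mex{1,0,4,3,1} = 2
G(13) = mex{2,1,0,4,2} = 3
G(14) = mex{3,2,1,0,3} = 4
G(15) = mex{4,3,2,1,4} = 0
G(16) = mex{0,4,3,2,0} = 1
G(17) = mex{1,0,4,3,1} = 2
G(18) = mex{2,1,0,4,2} = 3
G(19) = mex{3,2,1,0,3} = 4
G(20) = mex{4,3,2,1,4} = 0
G(21) = mex{0,4,3,2,0} = 1
G(22) = mex{1,0,4,3,1} = 2
G(23) = mex{2,1,0,4,2} = 3
G(24) = mex{3,2,1,0,3} = 4
G(25) = mex{4,3,2,1,4} = 0
G_A(25) = 0.
Heap B, S = {1, 6, 7}:
n :  0  1  2  3  4  5  6  7  8  9 10 11 12 13 14 15 16 17 18 19 20 21 22 23 24
G :  0  1  0  1  0  1  2  3  2  3  2  3  0  1  0  1  0  1  2  3  2  3  2  3  0
G_B(24) = 0.
Combined Grundy value = 0 ⊕ 0 = 0.
A winning move leaves total XOR = 0, i.e. changes one component's Grundy value g to g ⊕ X where X is the current total.
Heap A: target g' = 0⊕0 = 0, but every legal move changes the Grundy value (mex property), so 0 moves.
Heap B: target g' = 0⊕0 = 0, but every legal move changes the Grundy value (mex property), so 0 moves.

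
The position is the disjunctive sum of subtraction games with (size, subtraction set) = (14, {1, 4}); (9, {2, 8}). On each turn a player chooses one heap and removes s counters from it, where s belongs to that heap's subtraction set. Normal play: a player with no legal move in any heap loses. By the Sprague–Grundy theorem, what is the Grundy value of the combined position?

Heap A, S = {1, 4}:
G(0) = 0
G(1) = mex{0} = 1
G(2) = mex{1} = 0
G(3) = mex{0} = 1
G(4) = mex{1,0} = 2
G(5) = mex{2,1} = 0
G(6) = mex{0,0} = 1
G(7) = mex{1,1} = 0
G(8) = mex{0,2} = 1
G(9) = mex{1,0} = 2
G(10) = mex{2,1} = 0
G(11) = mex{0,0} = 1
G(12) = mex{1,1} = 0
G(13) = mex{0,2} = 1
G(14) = mex{1,0} = 2
G_A(14) = 2.
Heap B, S = {2, 8}:
G(0) = 0
G(1) = mex{} = 0
G(2) = mex{0} = 1
G(3) = mex{0} = 1
G(4) = mex{1} = 0
G(5) = mex{1} = 0
G(6) = mex{0} = 1
G(7) = mex{0} = 1
G(8) = mex{1,0} = 2
G(9) = mex{1,0} = 2
G_B(9) = 2.
Combined Grundy value = 2 ⊕ 2 = 0.

0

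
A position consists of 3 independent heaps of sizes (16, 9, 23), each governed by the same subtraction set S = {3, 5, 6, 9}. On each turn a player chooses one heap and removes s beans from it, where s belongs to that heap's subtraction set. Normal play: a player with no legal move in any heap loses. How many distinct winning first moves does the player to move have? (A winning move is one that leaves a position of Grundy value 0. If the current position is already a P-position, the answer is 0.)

4

All heaps use S = {3, 5, 6, 9}:
n :  0  1  2  3  4  5  6  7  8  9 10 11 12 13 14 15 16 17 18 19 20 21 22 23
G :  0  0  0  1  1  1  2  2  2  3  3  3  0  0  0  1  1  1  2  2  2  3  3  3
Heap A: G(16) = 1.
Heap B: G(9) = 3.
Heap C: G(23) = 3.
Combined Grundy value = 1 ⊕ 3 ⊕ 3 = 1.
A winning move leaves total XOR = 0, i.e. changes one component's Grundy value g to g ⊕ X where X is the current total.
Heap A: need g' = 1⊕1 = 0. Options: 16−3→G=0, 16−5→G=3, 16−6→G=3, 16−9→G=2. Hits: 1.
Heap B: need g' = 3⊕1 = 2. Options: 9−3→G=2, 9−5→G=1, 9−6→G=1, 9−9→G=0. Hits: 1.
Heap C: need g' = 3⊕1 = 2. Options: 23−3→G=2, 23−5→G=2, 23−6→G=1, 23−9→G=0. Hits: 2.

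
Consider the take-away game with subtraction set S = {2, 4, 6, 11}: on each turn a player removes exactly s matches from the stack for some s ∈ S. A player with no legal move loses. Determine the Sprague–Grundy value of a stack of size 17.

0

n :  0  1  2  3  4  5  6  7  8  9 10 11 12 13 14 15 16 17
G :  0  0  1  1  2  2  3  3  0  0  1  1  2  2  3  3  0  0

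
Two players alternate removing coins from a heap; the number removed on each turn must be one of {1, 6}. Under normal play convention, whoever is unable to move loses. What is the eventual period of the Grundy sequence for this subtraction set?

7

G(0) = 0
G(1) = mex{0} = 1
G(2) = mex{1} = 0
G(3) = mex{0} = 1
G(4) = mex{1} = 0
G(5) = mex{0} = 1
G(6) = mex{1,0} = 2
G(7) = mex{2,1} = 0
G(8) = mex{0,0} = 1
G(9) = mex{1,1} = 0
G(10) = mex{0,0} = 1
G(11) = mex{1,1} = 0
G(12) = mex{0,2} = 1
G(13) = mex{1,0} = 2
G(14) = mex{2,1} = 0
G(15) = mex{0,0} = 1
G(n+7) = G(n) holds for n = 0,…,5 (a full window of length max(S) = 6), so the sequence is purely periodic with period 7.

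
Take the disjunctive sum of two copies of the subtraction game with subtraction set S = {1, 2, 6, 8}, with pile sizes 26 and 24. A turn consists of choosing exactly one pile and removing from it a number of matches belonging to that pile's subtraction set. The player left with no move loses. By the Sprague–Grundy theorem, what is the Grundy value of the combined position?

2

All piles use S = {1, 2, 6, 8}:
G(0) = 0
G(1) = mex{0} = 1
G(2) = mex{1,0} = 2
G(3) = mex{2,1} = 0
G(4) = mex{0,2} = 1
G(5) = mex{1,0} = 2
G(6) = mex{2,1,0} = 3
G(7) = mex{3,2,1} = 0
G(8) = mex{0,3,2,0} = 1
G(9) = mex{1,0,0,1} = 2
G(10) = mex{2,1,1,2} = 0
G(11) = mex{0,2,2,0} = 1
G(12) = mex{1,0,3,1} = 2
G(13) = mex{2,1,0,2} = 3
G(14) = mex{3,2,1,3} = 0
G(15) = mex{0,3,2,0} = 1
G(16) = mex{1,0,0,1} = 2
G(17) = mex{2,1,1,2} = 0
G(18) = mex{0,2,2,0} = 1
G(19) = mex{1,0,3,1} = 2
G(20) = mex{2,1,0,2} = 3
G(21) = mex{3,2,1,3} = 0
G(22) = mex{0,3,2,0} = 1
G(23) = mex{1,0,0,1} = 2
G(24) = mex{2,1,1,2} = 0
G(25) = mex{0,2,2,0} = 1
G(26) = mex{1,0,3,1} = 2
Pile A: G(26) = 2.
Pile B: G(24) = 0.
Combined Grundy value = 2 ⊕ 0 = 2.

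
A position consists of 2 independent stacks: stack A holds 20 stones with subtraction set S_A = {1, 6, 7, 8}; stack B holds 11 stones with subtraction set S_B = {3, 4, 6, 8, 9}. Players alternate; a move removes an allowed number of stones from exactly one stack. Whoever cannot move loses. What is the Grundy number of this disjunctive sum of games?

0

Stack A, S = {1, 6, 7, 8}:
n :  0  1  2  3  4  5  6  7  8  9 10 11 12 13 14 15 16 17 18 19 20
G :  0  1  0  1  0  1  2  3  2  3  2  3  4  0  1  0  1  0  1  2  3
G_A(20) = 3.
Stack B, S = {3, 4, 6, 8, 9}:
G(0) = 0
G(1) = mex{} = 0
G(2) = mex{} = 0
G(3) = mex{0} = 1
G(4) = mex{0,0} = 1
G(5) = mex{0,0} = 1
G(6) = mex{1,0,0} = 2
G(7) = mex{1,1,0} = 2
G(8) = mex{1,1,0,0} = 2
G(9) = mex{2,1,1,0,0} = 3
G(10) = mex{2,2,1,0,0} = 3
G(11) = mex{2,2,1,1,0} = 3
G_B(11) = 3.
Combined Grundy value = 3 ⊕ 3 = 0.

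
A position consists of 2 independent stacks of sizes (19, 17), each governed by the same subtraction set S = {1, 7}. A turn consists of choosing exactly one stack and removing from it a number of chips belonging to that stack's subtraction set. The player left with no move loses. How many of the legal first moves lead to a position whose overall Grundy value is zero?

All stacks use S = {1, 7}:
n :  0  1  2  3  4  5  6  7  8  9 10 11 12 13 14 15 16 17 18 19
G :  0  1  0  1  0  1  0  1  0  1  0  1  0  1  0  1  0  1  0  1
Stack A: G(19) = 1.
Stack B: G(17) = 1.
Combined Grundy value = 1 ⊕ 1 = 0.
A winning move leaves total XOR = 0, i.e. changes one component's Grundy value g to g ⊕ X where X is the current total.
Stack A: target g' = 1⊕0 = 1, but every legal move changes the Grundy value (mex property), so 0 moves.
Stack B: target g' = 1⊕0 = 1, but every legal move changes the Grundy value (mex property), so 0 moves.

0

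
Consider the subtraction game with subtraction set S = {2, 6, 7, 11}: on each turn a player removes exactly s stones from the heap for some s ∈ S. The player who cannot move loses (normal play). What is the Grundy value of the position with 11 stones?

1

n :  0  1  2  3  4  5  6  7  8  9 10 11
G :  0  0  1  1  0  0  1  1  2  0  3  1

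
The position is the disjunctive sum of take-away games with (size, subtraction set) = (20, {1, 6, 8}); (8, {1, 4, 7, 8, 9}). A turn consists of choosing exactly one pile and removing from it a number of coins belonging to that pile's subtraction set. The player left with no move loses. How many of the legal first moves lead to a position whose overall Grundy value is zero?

Pile A, S = {1, 6, 8}:
n :  0  1  2  3  4  5  6  7  8  9 10 11 12 13 14 15 16 17 18 19 20
G :  0  1  0  1  0  1  2  0  1  0  1  0  1  2  0  1  0  1  0  1  2
G_A(20) = 2.
Pile B, S = {1, 4, 7, 8, 9}:
G(0) = 0
G(1) = mex{0} = 1
G(2) = mex{1} = 0
G(3) = mex{0} = 1
G(4) = mex{1,0} = 2
G(5) = mex{2,1} = 0
G(6) = mex{0,0} = 1
G(7) = mex{1,1,0} = 2
G(8) = mex{2,2,1,0} = 3
G_B(8) = 3.
Combined Grundy value = 2 ⊕ 3 = 1.
A winning move leaves total XOR = 0, i.e. changes one component's Grundy value g to g ⊕ X where X is the current total.
Pile A: need g' = 2⊕1 = 3. Options: 20−1→G=1, 20−6→G=0, 20−8→G=1. Hits: 0.
Pile B: need g' = 3⊕1 = 2. Options: 8−1→G=2, 8−4→G=2, 8−7→G=1, 8−8→G=0. Hits: 2.

2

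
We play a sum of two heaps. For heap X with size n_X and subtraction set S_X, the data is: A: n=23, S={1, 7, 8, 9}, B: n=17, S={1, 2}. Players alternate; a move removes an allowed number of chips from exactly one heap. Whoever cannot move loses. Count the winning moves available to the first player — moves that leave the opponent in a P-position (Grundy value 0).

Heap A, S = {1, 7, 8, 9}:
n :  0  1  2  3  4  5  6  7  8  9 10 11 12 13 14 15 16 17 18 19 20 21 22 23
G :  0  1  0  1  0  1  0  1  2  3  2  3  2  3  2  3  0  1  0  1  0  1  0  1
G_A(23) = 1.
Heap B, S = {1, 2}:
G(0) = 0
G(1) = mex{0} = 1
G(2) = mex{1,0} = 2
G(3) = mex{2,1} = 0
G(4) = mex{0,2} = 1
G(5) = mex{1,0} = 2
G(6) = mex{2,1} = 0
G(7) = mex{0,2} = 1
G(8) = mex{1,0} = 2
G(9) = mex{2,1} = 0
G(10) = mex{0,2} = 1
G(11) = mex{1,0} = 2
G(12) = mex{2,1} = 0
G(13) = mex{0,2} = 1
G(14) = mex{1,0} = 2
G(15) = mex{2,1} = 0
G(16) = mex{0,2} = 1
G(17) = mex{1,0} = 2
G_B(17) = 2.
Combined Grundy value = 1 ⊕ 2 = 3.
A winning move leaves total XOR = 0, i.e. changes one component's Grundy value g to g ⊕ X where X is the current total.
Heap A: need g' = 1⊕3 = 2. Options: 23−1→G=0, 23−7→G=0, 23−8→G=3, 23−9→G=2. Hits: 1.
Heap B: need g' = 2⊕3 = 1. Options: 17−1→G=1, 17−2→G=0. Hits: 1.

2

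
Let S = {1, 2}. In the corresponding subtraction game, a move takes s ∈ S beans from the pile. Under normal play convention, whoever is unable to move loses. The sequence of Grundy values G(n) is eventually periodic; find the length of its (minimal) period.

n :  0  1  2  3  4  5  6  7  8  9 10 11 12 13 14
G :  0  1  2  0  1  2  0  1  2  0  1  2  0  1  2
G(n+3) = G(n) holds for n = 0,…,1 (a full window of length max(S) = 2), so the sequence is purely periodic with period 3.

3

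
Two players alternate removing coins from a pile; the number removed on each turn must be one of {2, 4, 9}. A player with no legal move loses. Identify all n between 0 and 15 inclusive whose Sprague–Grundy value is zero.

0, 1, 6, 7, 12, 13

G(0) = 0
G(1) = mex{} = 0
G(2) = mex{0} = 1
G(3) = mex{0} = 1
G(4) = mex{1,0} = 2
G(5) = mex{1,0} = 2
G(6) = mex{2,1} = 0
G(7) = mex{2,1} = 0
G(8) = mex{0,2} = 1
G(9) = mex{0,2,0} = 1
G(10) = mex{1,0,0} = 2
G(11) = mex{1,0,1} = 2
G(12) = mex{2,1,1} = 0
G(13) = mex{2,1,2} = 0
G(14) = mex{0,2,2} = 1
G(15) = mex{0,2,0} = 1
P-positions are exactly the n with G(n) = 0.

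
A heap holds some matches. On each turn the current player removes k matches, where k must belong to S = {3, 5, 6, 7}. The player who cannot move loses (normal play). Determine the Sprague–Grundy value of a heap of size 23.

1

n :  0  1  2  3  4  5  6  7  8  9 10 11 12 13 14 15 16 17 18 19 20 21 22 23
G :  0  0  0  1  1  1  2  2  2  3  0  0  0  1  1  1  2  2  2  3  0  0  0  1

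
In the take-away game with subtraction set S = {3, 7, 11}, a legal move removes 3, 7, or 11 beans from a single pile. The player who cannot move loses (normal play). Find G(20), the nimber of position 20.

0

n :  0  1  2  3  4  5  6  7  8  9 10 11 12 13 14 15 16 17 18 19 20
G :  0  0  0  1  1  1  0  2  2  1  0  3  2  1  0  0  0  1  1  1  0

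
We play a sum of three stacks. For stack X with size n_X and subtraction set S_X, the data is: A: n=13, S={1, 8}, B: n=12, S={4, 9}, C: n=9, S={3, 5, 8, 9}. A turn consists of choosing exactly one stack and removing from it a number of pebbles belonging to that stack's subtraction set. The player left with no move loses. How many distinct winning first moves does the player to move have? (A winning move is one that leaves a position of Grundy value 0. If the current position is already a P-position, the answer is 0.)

Stack A, S = {1, 8}:
G(0) = 0
G(1) = mex{0} = 1
G(2) = mex{1} = 0
G(3) = mex{0} = 1
G(4) = mex{1} = 0
G(5) = mex{0} = 1
G(6) = mex{1} = 0
G(7) = mex{0} = 1
G(8) = mex{1,0} = 2
G(9) = mex{2,1} = 0
G(10) = mex{0,0} = 1
G(11) = mex{1,1} = 0
G(12) = mex{0,0} = 1
G(13) = mex{1,1} = 0
G_A(13) = 0.
Stack B, S = {4, 9}:
G(0) = 0
G(1) = mex{} = 0
G(2) = mex{} = 0
G(3) = mex{} = 0
G(4) = mex{0} = 1
G(5) = mex{0} = 1
G(6) = mex{0} = 1
G(7) = mex{0} = 1
G(8) = mex{1} = 0
G(9) = mex{1,0} = 2
G(10) = mex{1,0} = 2
G(11) = mex{1,0} = 2
G(12) = mex{0,0} = 1
G_B(12) = 1.
Stack C, S = {3, 5, 8, 9}:
n : 0 1 2 3 4 5 6 7 8 9
G : 0 0 0 1 1 1 2 2 2 3
G_C(9) = 3.
Combined Grundy value = 0 ⊕ 1 ⊕ 3 = 2.
A winning move leaves total XOR = 0, i.e. changes one component's Grundy value g to g ⊕ X where X is the current total.
Stack A: need g' = 0⊕2 = 2. Options: 13−1→G=1, 13−8→G=1. Hits: 0.
Stack B: need g' = 1⊕2 = 3. Options: 12−4→G=0, 12−9→G=0. Hits: 0.
Stack C: need g' = 3⊕2 = 1. Options: 9−3→G=2, 9−5→G=1, 9−8→G=0, 9−9→G=0. Hits: 1.

1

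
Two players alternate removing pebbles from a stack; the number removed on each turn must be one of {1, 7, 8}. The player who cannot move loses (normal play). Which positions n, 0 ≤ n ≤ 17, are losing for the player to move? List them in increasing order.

n :  0  1  2  3  4  5  6  7  8  9 10 11 12 13 14 15 16 17
G :  0  1  0  1  0  1  0  1  2  3  2  3  2  3  2  0  1  0
P-positions are exactly the n with G(n) = 0.

0, 2, 4, 6, 15, 17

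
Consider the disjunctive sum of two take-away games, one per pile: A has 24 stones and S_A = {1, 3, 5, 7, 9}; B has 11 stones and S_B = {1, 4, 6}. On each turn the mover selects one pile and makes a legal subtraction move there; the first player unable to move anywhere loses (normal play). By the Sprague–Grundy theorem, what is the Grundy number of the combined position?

Pile A, S = {1, 3, 5, 7, 9}:
n :  0  1  2  3  4  5  6  7  8  9 10 11 12 13 14 15 16 17 18 19 20 21 22 23 24
G :  0  1  0  1  0  1  0  1  0  1  0  1  0  1  0  1  0  1  0  1  0  1  0  1  0
G_A(24) = 0.
Pile B, S = {1, 4, 6}:
n :  0  1  2  3  4  5  6  7  8  9 10 11
G :  0  1  0  1  2  0  1  0  1  2  0  1
G_B(11) = 1.
Combined Grundy value = 0 ⊕ 1 = 1.

1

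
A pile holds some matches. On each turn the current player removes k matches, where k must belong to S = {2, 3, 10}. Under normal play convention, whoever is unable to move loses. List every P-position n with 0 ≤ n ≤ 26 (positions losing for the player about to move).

0, 1, 5, 6, 12, 13, 17, 18, 24, 25

G(0) = 0
G(1) = mex{} = 0
G(2) = mex{0} = 1
G(3) = mex{0,0} = 1
G(4) = mex{1,0} = 2
G(5) = mex{1,1} = 0
G(6) = mex{2,1} = 0
G(7) = mex{0,2} = 1
G(8) = mex{0,0} = 1
G(9) = mex{1,0} = 2
G(10) = mex{1,1,0} = 2
G(11) = mex{2,1,0} = 3
G(12) = mex{2,2,1} = 0
G(13) = mex{3,2,1} = 0
G(14) = mex{0,3,2} = 1
G(15) = mex{0,0,0} = 1
G(16) = mex{1,0,0} = 2
G(17) = mex{1,1,1} = 0
G(18) = mex{2,1,1} = 0
G(19) = mex{0,2,2} = 1
G(20) = mex{0,0,2} = 1
G(21) = mex{1,0,3} = 2
G(22) = mex{1,1,0} = 2
G(23) = mex{2,1,0} = 3
G(24) = mex{2,2,1} = 0
G(25) = mex{3,2,1} = 0
G(26) = mex{0,3,2} = 1
P-positions are exactly the n with G(n) = 0.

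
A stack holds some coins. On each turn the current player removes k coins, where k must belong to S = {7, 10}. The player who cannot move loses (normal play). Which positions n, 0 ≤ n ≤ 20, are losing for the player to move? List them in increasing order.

0, 1, 2, 3, 4, 5, 6, 17, 18, 19, 20

G(0) = 0
G(1) = mex{} = 0
G(2) = mex{} = 0
G(3) = mex{} = 0
G(4) = mex{} = 0
G(5) = mex{} = 0
G(6) = mex{} = 0
G(7) = mex{0} = 1
G(8) = mex{0} = 1
G(9) = mex{0} = 1
G(10) = mex{0,0} = 1
G(11) = mex{0,0} = 1
G(12) = mex{0,0} = 1
G(13) = mex{0,0} = 1
G(14) = mex{1,0} = 2
G(15) = mex{1,0} = 2
G(16) = mex{1,0} = 2
G(17) = mex{1,1} = 0
G(18) = mex{1,1} = 0
G(19) = mex{1,1} = 0
G(20) = mex{1,1} = 0
P-positions are exactly the n with G(n) = 0.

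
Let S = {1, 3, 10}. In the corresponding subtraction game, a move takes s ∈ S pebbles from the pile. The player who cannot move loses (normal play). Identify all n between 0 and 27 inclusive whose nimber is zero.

n :  0  1  2  3  4  5  6  7  8  9 10 11 12 13 14 15 16 17 18 19 20 21 22 23 24 25 26 27
G :  0  1  0  1  0  1  0  1  0  1  2  3  2  0  1  0  1  0  1  0  1  0  1  2  3  2  0  1
P-positions are exactly the n with G(n) = 0.

0, 2, 4, 6, 8, 13, 15, 17, 19, 21, 26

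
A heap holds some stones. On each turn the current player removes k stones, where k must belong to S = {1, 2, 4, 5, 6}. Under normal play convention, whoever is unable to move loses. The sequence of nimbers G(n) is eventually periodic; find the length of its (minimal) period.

G(0) = 0
G(1) = mex{0} = 1
G(2) = mex{1,0} = 2
G(3) = mex{2,1} = 0
G(4) = mex{0,2,0} = 1
G(5) = mex{1,0,1,0} = 2
G(6) = mex{2,1,2,1,0} = 3
G(7) = mex{3,2,0,2,1} = 4
G(8) = mex{4,3,1,0,2} = 5
G(9) = mex{5,4,2,1,0} = 3
G(10) = mex{3,5,3,2,1} = 0
G(11) = mex{0,3,4,3,2} = 1
G(12) = mex{1,0,5,4,3} = 2
G(13) = mex{2,1,3,5,4} = 0
G(14) = mex{0,2,0,3,5} = 1
G(15) = mex{1,0,1,0,3} = 2
G(16) = mex{2,1,2,1,0} = 3
G(17) = mex{3,2,0,2,1} = 4
G(18) = mex{4,3,1,0,2} = 5
G(19) = mex{5,4,2,1,0} = 3
G(20) = mex{3,5,3,2,1} = 0
G(21) = mex{0,3,4,3,2} = 1
G(n+10) = G(n) holds for n = 0,…,5 (a full window of length max(S) = 6), so the sequence is purely periodic with period 10.

10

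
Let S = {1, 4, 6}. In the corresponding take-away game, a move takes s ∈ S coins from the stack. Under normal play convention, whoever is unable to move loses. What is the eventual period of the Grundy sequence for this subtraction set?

5

G(0) = 0
G(1) = mex{0} = 1
G(2) = mex{1} = 0
G(3) = mex{0} = 1
G(4) = mex{1,0} = 2
G(5) = mex{2,1} = 0
G(6) = mex{0,0,0} = 1
G(7) = mex{1,1,1} = 0
G(8) = mex{0,2,0} = 1
G(9) = mex{1,0,1} = 2
G(10) = mex{2,1,2} = 0
G(11) = mex{0,0,0} = 1
G(12) = mex{1,1,1} = 0
G(13) = mex{0,2,0} = 1
G(14) = mex{1,0,1} = 2
G(n+5) = G(n) holds for n = 0,…,5 (a full window of length max(S) = 6), so the sequence is purely periodic with period 5.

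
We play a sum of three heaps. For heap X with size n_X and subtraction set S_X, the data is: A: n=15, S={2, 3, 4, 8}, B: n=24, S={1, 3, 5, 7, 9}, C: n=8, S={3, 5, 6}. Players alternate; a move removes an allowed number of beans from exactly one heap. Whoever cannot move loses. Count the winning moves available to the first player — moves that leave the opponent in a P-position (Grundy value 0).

Heap A, S = {2, 3, 4, 8}:
G(0) = 0
G(1) = mex{} = 0
G(2) = mex{0} = 1
G(3) = mex{0,0} = 1
G(4) = mex{1,0,0} = 2
G(5) = mex{1,1,0} = 2
G(6) = mex{2,1,1} = 0
G(7) = mex{2,2,1} = 0
G(8) = mex{0,2,2,0} = 1
G(9) = mex{0,0,2,0} = 1
G(10) = mex{1,0,0,1} = 2
G(11) = mex{1,1,0,1} = 2
G(12) = mex{2,1,1,2} = 0
G(13) = mex{2,2,1,2} = 0
G(14) = mex{0,2,2,0} = 1
G(15) = mex{0,0,2,0} = 1
G_A(15) = 1.
Heap B, S = {1, 3, 5, 7, 9}:
n :  0  1  2  3  4  5  6  7  8  9 10 11 12 13 14 15 16 17 18 19 20 21 22 23 24
G :  0  1  0  1  0  1  0  1  0  1  0  1  0  1  0  1  0  1  0  1  0  1  0  1  0
G_B(24) = 0.
Heap C, S = {3, 5, 6}:
G(0) = 0
G(1) = mex{} = 0
G(2) = mex{} = 0
G(3) = mex{0} = 1
G(4) = mex{0} = 1
G(5) = mex{0,0} = 1
G(6) = mex{1,0,0} = 2
G(7) = mex{1,0,0} = 2
G(8) = mex{1,1,0} = 2
G_C(8) = 2.
Combined Grundy value = 1 ⊕ 0 ⊕ 2 = 3.
A winning move leaves total XOR = 0, i.e. changes one component's Grundy value g to g ⊕ X where X is the current total.
Heap A: need g' = 1⊕3 = 2. Options: 15−2→G=0, 15−3→G=0, 15−4→G=2, 15−8→G=0. Hits: 1.
Heap B: need g' = 0⊕3 = 3. Options: 24−1→G=1, 24−3→G=1, 24−5→G=1, 24−7→G=1, 24−9→G=1. Hits: 0.
Heap C: need g' = 2⊕3 = 1. Options: 8−3→G=1, 8−5→G=1, 8−6→G=0. Hits: 2.

3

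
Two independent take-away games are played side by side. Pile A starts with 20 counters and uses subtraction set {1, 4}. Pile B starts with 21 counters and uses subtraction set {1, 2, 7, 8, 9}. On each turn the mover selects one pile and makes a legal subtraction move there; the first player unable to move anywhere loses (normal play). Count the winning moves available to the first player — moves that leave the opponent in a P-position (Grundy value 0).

2

Pile A, S = {1, 4}:
n :  0  1  2  3  4  5  6  7  8  9 10 11 12 13 14 15 16 17 18 19 20
G :  0  1  0  1  2  0  1  0  1  2  0  1  0  1  2  0  1  0  1  2  0
G_A(20) = 0.
Pile B, S = {1, 2, 7, 8, 9}:
G(0) = 0
G(1) = mex{0} = 1
G(2) = mex{1,0} = 2
G(3) = mex{2,1} = 0
G(4) = mex{0,2} = 1
G(5) = mex{1,0} = 2
G(6) = mex{2,1} = 0
G(7) = mex{0,2,0} = 1
G(8) = mex{1,0,1,0} = 2
G(9) = mex{2,1,2,1,0} = 3
G(10) = mex{3,2,0,2,1} = 4
G(11) = mex{4,3,1,0,2} = 5
G(12) = mex{5,4,2,1,0} = 3
G(13) = mex{3,5,0,2,1} = 4
G(14) = mex{4,3,1,0,2} = 5
G(15) = mex{5,4,2,1,0} = 3
G(16) = mex{3,5,3,2,1} = 0
G(17) = mex{0,3,4,3,2} = 1
G(18) = mex{1,0,5,4,3} = 2
G(19) = mex{2,1,3,5,4} = 0
G(20) = mex{0,2,4,3,5} = 1
G(21) = mex{1,0,5,4,3} = 2
G_B(21) = 2.
Combined Grundy value = 0 ⊕ 2 = 2.
A winning move leaves total XOR = 0, i.e. changes one component's Grundy value g to g ⊕ X where X is the current total.
Pile A: need g' = 0⊕2 = 2. Options: 20−1→G=2, 20−4→G=1. Hits: 1.
Pile B: need g' = 2⊕2 = 0. Options: 21−1→G=1, 21−2→G=0, 21−7→G=5, 21−8→G=4, 21−9→G=3. Hits: 1.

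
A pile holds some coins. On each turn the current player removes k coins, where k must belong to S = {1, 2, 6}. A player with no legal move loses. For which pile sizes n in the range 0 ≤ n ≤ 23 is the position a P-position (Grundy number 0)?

n :  0  1  2  3  4  5  6  7  8  9 10 11 12 13 14 15 16 17 18 19 20 21 22 23
G :  0  1  2  0  1  2  3  0  1  2  0  1  2  3  0  1  2  0  1  2  3  0  1  2
P-positions are exactly the n with G(n) = 0.

0, 3, 7, 10, 14, 17, 21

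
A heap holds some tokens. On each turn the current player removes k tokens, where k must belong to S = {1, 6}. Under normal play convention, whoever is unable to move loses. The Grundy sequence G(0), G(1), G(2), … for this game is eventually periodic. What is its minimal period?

7

G(0) = 0
G(1) = mex{0} = 1
G(2) = mex{1} = 0
G(3) = mex{0} = 1
G(4) = mex{1} = 0
G(5) = mex{0} = 1
G(6) = mex{1,0} = 2
G(7) = mex{2,1} = 0
G(8) = mex{0,0} = 1
G(9) = mex{1,1} = 0
G(10) = mex{0,0} = 1
G(11) = mex{1,1} = 0
G(12) = mex{0,2} = 1
G(13) = mex{1,0} = 2
G(14) = mex{2,1} = 0
G(15) = mex{0,0} = 1
G(n+7) = G(n) holds for n = 0,…,5 (a full window of length max(S) = 6), so the sequence is purely periodic with period 7.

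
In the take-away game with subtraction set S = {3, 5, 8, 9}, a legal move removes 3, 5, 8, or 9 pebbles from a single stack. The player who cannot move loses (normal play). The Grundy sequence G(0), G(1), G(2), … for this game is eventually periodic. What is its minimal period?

12

n :  0  1  2  3  4  5  6  7  8  9 10 11 12 13 14 15 16 17 18 19 20 21 22 23 24 25
G :  0  0  0  1  1  1  2  2  2  3  3  3  0  0  0  1  1  1  2  2  2  3  3  3  0  0
G(n+12) = G(n) holds for n = 0,…,8 (a full window of length max(S) = 9), so the sequence is purely periodic with period 12.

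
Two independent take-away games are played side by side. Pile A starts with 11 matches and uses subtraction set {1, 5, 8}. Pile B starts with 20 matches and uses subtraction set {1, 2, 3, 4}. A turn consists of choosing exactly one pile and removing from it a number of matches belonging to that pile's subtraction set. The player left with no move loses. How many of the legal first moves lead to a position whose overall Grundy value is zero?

Pile A, S = {1, 5, 8}:
n :  0  1  2  3  4  5  6  7  8  9 10 11
G :  0  1  0  1  0  1  0  1  2  3  2  3
G_A(11) = 3.
Pile B, S = {1, 2, 3, 4}:
n :  0  1  2  3  4  5  6  7  8  9 10 11 12 13 14 15 16 17 18 19 20
G :  0  1  2  3  4  0  1  2  3  4  0  1  2  3  4  0  1  2  3  4  0
G_B(20) = 0.
Combined Grundy value = 3 ⊕ 0 = 3.
A winning move leaves total XOR = 0, i.e. changes one component's Grundy value g to g ⊕ X where X is the current total.
Pile A: need g' = 3⊕3 = 0. Options: 11−1→G=2, 11−5→G=0, 11−8→G=1. Hits: 1.
Pile B: need g' = 0⊕3 = 3. Options: 20−1→G=4, 20−2→G=3, 20−3→G=2, 20−4→G=1. Hits: 1.

2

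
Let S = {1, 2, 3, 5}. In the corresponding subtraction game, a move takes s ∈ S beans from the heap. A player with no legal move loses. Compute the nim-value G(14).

n :  0  1  2  3  4  5  6  7  8  9 10 11 12 13 14
G :  0  1  2  3  0  1  2  3  0  1  2  3  0  1  2

2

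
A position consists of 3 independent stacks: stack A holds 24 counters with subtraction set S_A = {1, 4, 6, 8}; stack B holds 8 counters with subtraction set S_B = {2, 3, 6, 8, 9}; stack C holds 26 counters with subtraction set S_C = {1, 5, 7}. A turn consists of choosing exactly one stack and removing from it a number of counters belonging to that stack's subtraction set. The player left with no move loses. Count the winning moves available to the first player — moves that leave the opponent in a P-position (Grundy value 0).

Stack A, S = {1, 4, 6, 8}:
G(0) = 0
G(1) = mex{0} = 1
G(2) = mex{1} = 0
G(3) = mex{0} = 1
G(4) = mex{1,0} = 2
G(5) = mex{2,1} = 0
G(6) = mex{0,0,0} = 1
G(7) = mex{1,1,1} = 0
G(8) = mex{0,2,0,0} = 1
G(9) = mex{1,0,1,1} = 2
G(10) = mex{2,1,2,0} = 3
G(11) = mex{3,0,0,1} = 2
G(12) = mex{2,1,1,2} = 0
G(13) = mex{0,2,0,0} = 1
G(14) = mex{1,3,1,1} = 0
G(15) = mex{0,2,2,0} = 1
G(16) = mex{1,0,3,1} = 2
G(17) = mex{2,1,2,2} = 0
G(18) = mex{0,0,0,3} = 1
G(19) = mex{1,1,1,2} = 0
G(20) = mex{0,2,0,0} = 1
G(21) = mex{1,0,1,1} = 2
G(22) = mex{2,1,2,0} = 3
G(23) = mex{3,0,0,1} = 2
G(24) = mex{2,1,1,2} = 0
G_A(24) = 0.
Stack B, S = {2, 3, 6, 8, 9}:
G(0) = 0
G(1) = mex{} = 0
G(2) = mex{0} = 1
G(3) = mex{0,0} = 1
G(4) = mex{1,0} = 2
G(5) = mex{1,1} = 0
G(6) = mex{2,1,0} = 3
G(7) = mex{0,2,0} = 1
G(8) = mex{3,0,1,0} = 2
G_B(8) = 2.
Stack C, S = {1, 5, 7}:
n :  0  1  2  3  4  5  6  7  8  9 10 11 12 13 14 15 16 17 18 19 20 21 22 23 24 25 26
G :  0  1  0  1  0  1  0  1  0  1  0  1  0  1  0  1  0  1  0  1  0  1  0  1  0  1  0
G_C(26) = 0.
Combined Grundy value = 0 ⊕ 2 ⊕ 0 = 2.
A winning move leaves total XOR = 0, i.e. changes one component's Grundy value g to g ⊕ X where X is the current total.
Stack A: need g' = 0⊕2 = 2. Options: 24−1→G=2, 24−4→G=1, 24−6→G=1, 24−8→G=2. Hits: 2.
Stack B: need g' = 2⊕2 = 0. Options: 8−2→G=3, 8−3→G=0, 8−6→G=1, 8−8→G=0. Hits: 2.
Stack C: need g' = 0⊕2 = 2. Options: 26−1→G=1, 26−5→G=1, 26−7→G=1. Hits: 0.

4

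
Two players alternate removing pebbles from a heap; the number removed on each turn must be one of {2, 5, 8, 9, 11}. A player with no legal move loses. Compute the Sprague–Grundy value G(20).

G(0) = 0
G(1) = mex{} = 0
G(2) = mex{0} = 1
G(3) = mex{0} = 1
G(4) = mex{1} = 0
G(5) = mex{1,0} = 2
G(6) = mex{0,0} = 1
G(7) = mex{2,1} = 0
G(8) = mex{1,1,0} = 2
G(9) = mex{0,0,0,0} = 1
G(10) = mex{2,2,1,0} = 3
G(11) = mex{1,1,1,1,0} = 2
G(12) = mex{3,0,0,1,0} = 2
G(13) = mex{2,2,2,0,1} = 3
G(14) = mex{2,1,1,2,1} = 0
G(15) = mex{3,3,0,1,0} = 2
G(16) = mex{0,2,2,0,2} = 1
G(17) = mex{2,2,1,2,1} = 0
G(18) = mex{1,3,3,1,0} = 2
G(19) = mex{0,0,2,3,2} = 1
G(20) = mex{2,2,2,2,1} = 0

0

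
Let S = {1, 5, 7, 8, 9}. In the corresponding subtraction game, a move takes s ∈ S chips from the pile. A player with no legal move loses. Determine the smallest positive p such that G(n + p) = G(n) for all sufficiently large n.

n :  0  1  2  3  4  5  6  7  8  9 10 11 12 13 14 15 16 17 18 19 20 21 22 23 24 25 26 27 28 29 30 31 32 33
G :  0  1  0  1  0  1  0  1  2  3  2  3  2  3  2  3  0  1  0  1  0  1  0  1  2  3  2  3  2  3  2  3  0  1
G(n+16) = G(n) holds for n = 0,…,8 (a full window of length max(S) = 9), so the sequence is purely periodic with period 16.

16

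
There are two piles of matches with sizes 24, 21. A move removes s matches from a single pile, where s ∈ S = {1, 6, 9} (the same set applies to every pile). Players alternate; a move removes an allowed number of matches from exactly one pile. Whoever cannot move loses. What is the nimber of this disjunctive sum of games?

All piles use S = {1, 6, 9}:
n :  0  1  2  3  4  5  6  7  8  9 10 11 12 13 14 15 16 17 18 19 20 21 22 23 24
G :  0  1  0  1  0  1  2  0  1  2  3  2  0  1  0  1  2  0  1  0  1  2  0  1  0
Pile A: G(24) = 0.
Pile B: G(21) = 2.
Combined Grundy value = 0 ⊕ 2 = 2.

2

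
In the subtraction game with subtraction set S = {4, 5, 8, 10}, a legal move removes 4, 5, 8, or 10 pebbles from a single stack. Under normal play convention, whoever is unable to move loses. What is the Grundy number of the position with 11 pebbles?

n :  0  1  2  3  4  5  6  7  8  9 10 11
G :  0  0  0  0  1  1  1  1  2  2  2  2

2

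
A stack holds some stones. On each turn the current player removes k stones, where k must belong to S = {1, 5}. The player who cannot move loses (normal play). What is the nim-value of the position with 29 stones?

1

n :  0  1  2  3  4  5  6  7  8  9 10 11 12 13 14 15 16 17 18 19 20 21 22 23 24 25 26 27 28 29
G :  0  1  0  1  0  1  0  1  0  1  0  1  0  1  0  1  0  1  0  1  0  1  0  1  0  1  0  1  0  1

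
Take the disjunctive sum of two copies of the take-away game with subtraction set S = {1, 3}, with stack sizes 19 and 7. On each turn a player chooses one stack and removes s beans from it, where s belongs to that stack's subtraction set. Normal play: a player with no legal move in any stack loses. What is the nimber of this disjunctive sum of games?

All stacks use S = {1, 3}:
n :  0  1  2  3  4  5  6  7  8  9 10 11 12 13 14 15 16 17 18 19
G :  0  1  0  1  0  1  0  1  0  1  0  1  0  1  0  1  0  1  0  1
Stack A: G(19) = 1.
Stack B: G(7) = 1.
Combined Grundy value = 1 ⊕ 1 = 0.

0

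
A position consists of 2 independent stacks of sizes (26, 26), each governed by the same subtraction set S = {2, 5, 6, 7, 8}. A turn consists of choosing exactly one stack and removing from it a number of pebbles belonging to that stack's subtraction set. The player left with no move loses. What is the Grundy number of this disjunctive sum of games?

0

All stacks use S = {2, 5, 6, 7, 8}:
n :  0  1  2  3  4  5  6  7  8  9 10 11 12 13 14 15 16 17 18 19 20 21 22 23 24 25 26
G :  0  0  1  1  0  2  1  3  2  2  3  3  4  0  0  1  1  0  2  1  3  2  2  3  3  4  0
Stack A: G(26) = 0.
Stack B: G(26) = 0.
Combined Grundy value = 0 ⊕ 0 = 0.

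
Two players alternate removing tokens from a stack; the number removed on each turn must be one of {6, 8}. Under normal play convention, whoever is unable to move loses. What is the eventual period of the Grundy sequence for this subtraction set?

G(0) = 0
G(1) = mex{} = 0
G(2) = mex{} = 0
G(3) = mex{} = 0
G(4) = mex{} = 0
G(5) = mex{} = 0
G(6) = mex{0} = 1
G(7) = mex{0} = 1
G(8) = mex{0,0} = 1
G(9) = mex{0,0} = 1
G(10) = mex{0,0} = 1
G(11) = mex{0,0} = 1
G(12) = mex{1,0} = 2
G(13) = mex{1,0} = 2
G(14) = mex{1,1} = 0
G(15) = mex{1,1} = 0
G(16) = mex{1,1} = 0
G(17) = mex{1,1} = 0
G(18) = mex{2,1} = 0
G(19) = mex{2,1} = 0
G(20) = mex{0,2} = 1
G(21) = mex{0,2} = 1
G(22) = mex{0,0} = 1
G(23) = mex{0,0} = 1
G(24) = mex{0,0} = 1
G(25) = mex{0,0} = 1
G(26) = mex{1,0} = 2
G(27) = mex{1,0} = 2
G(28) = mex{1,1} = 0
G(29) = mex{1,1} = 0
G(n+14) = G(n) holds for n = 0,…,7 (a full window of length max(S) = 8), so the sequence is purely periodic with period 14.

14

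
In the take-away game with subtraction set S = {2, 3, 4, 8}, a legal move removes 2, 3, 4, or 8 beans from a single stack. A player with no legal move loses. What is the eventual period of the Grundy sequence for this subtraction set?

G(0) = 0
G(1) = mex{} = 0
G(2) = mex{0} = 1
G(3) = mex{0,0} = 1
G(4) = mex{1,0,0} = 2
G(5) = mex{1,1,0} = 2
G(6) = mex{2,1,1} = 0
G(7) = mex{2,2,1} = 0
G(8) = mex{0,2,2,0} = 1
G(9) = mex{0,0,2,0} = 1
G(10) = mex{1,0,0,1} = 2
G(11) = mex{1,1,0,1} = 2
G(12) = mex{2,1,1,2} = 0
G(13) = mex{2,2,1,2} = 0
G(14) = mex{0,2,2,0} = 1
G(15) = mex{0,0,2,0} = 1
G(n+6) = G(n) holds for n = 0,…,7 (a full window of length max(S) = 8), so the sequence is purely periodic with period 6.

6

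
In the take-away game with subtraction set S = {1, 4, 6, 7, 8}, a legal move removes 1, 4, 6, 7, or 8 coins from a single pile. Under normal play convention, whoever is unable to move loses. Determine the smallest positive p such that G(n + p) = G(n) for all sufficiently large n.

n :  0  1  2  3  4  5  6  7  8  9 10 11 12 13 14 15 16 17 18 19 20 21 22 23 24 25 26 27 28 29
G :  0  1  0  1  2  0  1  2  3  2  3  4  5  3  0  1  0  1  2  0  1  2  3  2  3  4  5  3  0  1
G(n+14) = G(n) holds for n = 0,…,7 (a full window of length max(S) = 8), so the sequence is purely periodic with period 14.

14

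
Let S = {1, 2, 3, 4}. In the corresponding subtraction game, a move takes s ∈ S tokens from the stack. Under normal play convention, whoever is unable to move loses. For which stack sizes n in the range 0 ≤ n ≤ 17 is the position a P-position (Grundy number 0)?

0, 5, 10, 15

n :  0  1  2  3  4  5  6  7  8  9 10 11 12 13 14 15 16 17
G :  0  1  2  3  4  0  1  2  3  4  0  1  2  3  4  0  1  2
P-positions are exactly the n with G(n) = 0.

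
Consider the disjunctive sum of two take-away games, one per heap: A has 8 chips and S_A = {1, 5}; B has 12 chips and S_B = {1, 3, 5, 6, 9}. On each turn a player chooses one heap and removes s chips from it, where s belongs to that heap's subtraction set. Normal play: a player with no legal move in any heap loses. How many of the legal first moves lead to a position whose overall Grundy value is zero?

0

Heap A, S = {1, 5}:
n : 0 1 2 3 4 5 6 7 8
G : 0 1 0 1 0 1 0 1 0
G_A(8) = 0.
Heap B, S = {1, 3, 5, 6, 9}:
G(0) = 0
G(1) = mex{0} = 1
G(2) = mex{1} = 0
G(3) = mex{0,0} = 1
G(4) = mex{1,1} = 0
G(5) = mex{0,0,0} = 1
G(6) = mex{1,1,1,0} = 2
G(7) = mex{2,0,0,1} = 3
G(8) = mex{3,1,1,0} = 2
G(9) = mex{2,2,0,1,0} = 3
G(10) = mex{3,3,1,0,1} = 2
G(11) = mex{2,2,2,1,0} = 3
G(12) = mex{3,3,3,2,1} = 0
G_B(12) = 0.
Combined Grundy value = 0 ⊕ 0 = 0.
A winning move leaves total XOR = 0, i.e. changes one component's Grundy value g to g ⊕ X where X is the current total.
Heap A: target g' = 0⊕0 = 0, but every legal move changes the Grundy value (mex property), so 0 moves.
Heap B: target g' = 0⊕0 = 0, but every legal move changes the Grundy value (mex property), so 0 moves.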